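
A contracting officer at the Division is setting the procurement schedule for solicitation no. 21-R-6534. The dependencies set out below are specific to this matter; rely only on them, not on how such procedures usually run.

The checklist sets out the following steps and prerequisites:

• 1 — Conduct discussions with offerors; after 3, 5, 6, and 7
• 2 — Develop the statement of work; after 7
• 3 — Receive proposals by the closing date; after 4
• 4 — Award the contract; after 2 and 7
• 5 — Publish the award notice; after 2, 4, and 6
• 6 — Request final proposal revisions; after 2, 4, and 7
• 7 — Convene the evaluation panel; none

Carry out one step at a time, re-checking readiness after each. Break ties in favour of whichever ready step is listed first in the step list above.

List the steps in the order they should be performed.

7, 2, 4, 3, 6, 5, 1

7 is the only step with nothing outstanding, so it goes first.
2 is the only step now ready → 2.
4 needed 2 and 7, now all done → 4.
3 and 6 are both available; 3 is listed earlier → 3.
That leaves 6 as the only ready step → 6.
5 needed 2, 4 and 6, now all done → 5.
Next only 1 has its prerequisites met → 1.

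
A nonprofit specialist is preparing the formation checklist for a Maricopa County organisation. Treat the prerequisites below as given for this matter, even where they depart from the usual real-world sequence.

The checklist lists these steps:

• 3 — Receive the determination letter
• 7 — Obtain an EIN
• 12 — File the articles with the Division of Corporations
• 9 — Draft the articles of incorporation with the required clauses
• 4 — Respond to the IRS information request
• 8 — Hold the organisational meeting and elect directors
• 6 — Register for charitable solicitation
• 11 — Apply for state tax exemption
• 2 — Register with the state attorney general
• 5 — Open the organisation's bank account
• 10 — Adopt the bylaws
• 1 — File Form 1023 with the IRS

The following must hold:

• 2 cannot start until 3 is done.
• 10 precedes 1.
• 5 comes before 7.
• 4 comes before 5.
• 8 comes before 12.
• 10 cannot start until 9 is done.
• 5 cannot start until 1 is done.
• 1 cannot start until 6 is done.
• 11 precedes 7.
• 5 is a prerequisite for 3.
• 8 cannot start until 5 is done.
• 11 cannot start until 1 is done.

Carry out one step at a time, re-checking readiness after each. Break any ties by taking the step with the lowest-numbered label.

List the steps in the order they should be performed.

4 → 6 → 9 → 10 → 1 → 5 → 3 → 2 → 8 → 11 → 7 → 12

4, 6 and 9 have no prerequisites; 4 has the earlier label, so 4 is first.
Now 6 and 9 have their prerequisites met. 6 has the earlier label, so 6 next.
That leaves 9 as the only ready step → 9.
10 is the only step now ready → 10.
1 needed 6 and 10, now all done → 1.
Now 5 and 11 have their prerequisites met. 5 has the earlier label, so 5 next.
3 and 8 now also ready, so the ready set is {3, 8, 11}; 3 has the earlier label → 3.
Ready: 2, 8 and 11. 2 has the earlier label → 2.
Now 8 and 11 have their prerequisites met. 8 has the earlier label, so 8 next.
12 now also ready, so the ready set is {11, 12}; 11 has the earlier label → 11.
7 now also ready, so the ready set is {7, 12}; 7 has the earlier label → 7.
That leaves 12 as the only ready step → 12.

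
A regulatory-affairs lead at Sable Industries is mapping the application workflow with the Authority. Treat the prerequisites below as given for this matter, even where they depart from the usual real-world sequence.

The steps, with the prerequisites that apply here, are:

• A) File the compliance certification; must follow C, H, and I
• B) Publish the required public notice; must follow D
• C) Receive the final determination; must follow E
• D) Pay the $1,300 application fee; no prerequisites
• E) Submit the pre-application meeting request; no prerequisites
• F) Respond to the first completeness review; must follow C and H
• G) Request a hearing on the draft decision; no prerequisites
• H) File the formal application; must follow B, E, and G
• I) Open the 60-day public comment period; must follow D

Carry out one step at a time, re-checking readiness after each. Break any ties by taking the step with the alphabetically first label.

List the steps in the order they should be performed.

D → B → E → C → G → H → F → I → A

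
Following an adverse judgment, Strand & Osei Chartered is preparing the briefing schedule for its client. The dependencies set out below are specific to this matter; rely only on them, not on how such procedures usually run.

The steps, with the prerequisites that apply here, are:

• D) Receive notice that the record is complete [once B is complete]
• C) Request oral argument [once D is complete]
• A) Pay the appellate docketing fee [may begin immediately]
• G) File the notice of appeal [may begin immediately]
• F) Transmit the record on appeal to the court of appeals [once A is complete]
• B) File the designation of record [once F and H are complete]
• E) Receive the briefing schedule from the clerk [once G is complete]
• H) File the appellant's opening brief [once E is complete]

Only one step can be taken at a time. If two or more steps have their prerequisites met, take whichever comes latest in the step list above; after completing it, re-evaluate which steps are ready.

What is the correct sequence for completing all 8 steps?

G, E, H, A, F, B, D, C

G and A have no prerequisites; G is listed later, so G is first.
Ready: E and A. E is listed later → E.
H and A are both available; H is listed later → H.
That leaves A as the only ready step → A.
Next only F has its prerequisites met → F.
Next only B has its prerequisites met → B.
D needed B, now all done → D.
C is the only step now ready → C.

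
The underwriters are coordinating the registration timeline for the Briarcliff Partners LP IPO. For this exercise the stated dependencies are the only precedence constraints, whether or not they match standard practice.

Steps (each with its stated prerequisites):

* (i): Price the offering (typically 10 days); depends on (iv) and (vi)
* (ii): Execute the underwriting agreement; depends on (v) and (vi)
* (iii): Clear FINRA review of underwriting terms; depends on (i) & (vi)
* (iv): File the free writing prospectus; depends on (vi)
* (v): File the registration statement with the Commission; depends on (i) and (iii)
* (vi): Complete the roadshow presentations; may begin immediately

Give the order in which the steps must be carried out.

(vi), (iv), (i), (iii), (v), (ii)

(vi) has no prerequisites → (vi) first.
That leaves (iv) as the only ready step → (iv).
Next only (i) has its prerequisites met → (i).
Next only (iii) has its prerequisites met → (iii).
(v) needed (i) and (iii), now all done → (v).
That leaves (ii) as the only ready step → (ii).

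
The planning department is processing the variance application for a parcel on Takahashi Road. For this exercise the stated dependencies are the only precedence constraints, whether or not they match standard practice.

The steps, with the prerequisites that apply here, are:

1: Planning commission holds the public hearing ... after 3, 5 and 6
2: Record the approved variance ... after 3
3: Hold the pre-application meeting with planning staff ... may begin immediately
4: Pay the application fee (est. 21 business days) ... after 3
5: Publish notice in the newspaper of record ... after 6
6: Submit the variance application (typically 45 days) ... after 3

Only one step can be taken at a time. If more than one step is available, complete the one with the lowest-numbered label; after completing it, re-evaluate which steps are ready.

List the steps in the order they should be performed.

3 → 2 → 4 → 6 → 5 → 1

Only 3 has no prerequisites, so it is first.
Ready: 2, 4 and 6. 2 has the earlier label → 2.
4 and 6 are both available; 4 has the earlier label → 4.
6 is the only step now ready → 6.
5 needed 6, now all done → 5.
Next only 1 has its prerequisites met → 1.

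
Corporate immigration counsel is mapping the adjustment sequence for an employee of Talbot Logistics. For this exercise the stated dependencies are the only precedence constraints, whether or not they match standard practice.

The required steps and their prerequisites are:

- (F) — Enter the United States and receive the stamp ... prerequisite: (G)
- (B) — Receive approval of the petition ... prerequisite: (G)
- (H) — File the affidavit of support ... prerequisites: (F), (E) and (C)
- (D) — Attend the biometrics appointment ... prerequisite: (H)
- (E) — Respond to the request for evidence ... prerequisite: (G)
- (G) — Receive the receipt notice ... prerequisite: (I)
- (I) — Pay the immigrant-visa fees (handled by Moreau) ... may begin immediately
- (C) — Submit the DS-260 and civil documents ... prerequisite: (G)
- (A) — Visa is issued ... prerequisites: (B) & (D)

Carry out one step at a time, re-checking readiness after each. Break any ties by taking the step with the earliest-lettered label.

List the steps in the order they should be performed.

Only (I) has no prerequisites, so it is first.
(G) is the only step now ready → (G).
Now (B), (C), (E) and (F) have their prerequisites met. (B) has the earlier label, so (B) next.
Now (C), (E) and (F) have their prerequisites met. (C) has the earlier label, so (C) next.
Now (E) and (F) have their prerequisites met. (E) has the earlier label, so (E) next.
Next only (F) has its prerequisites met → (F).
That leaves (H) as the only ready step → (H).
(D) needed (H), now all done → (D).
(A) is the only step now ready → (A).

(I), (G), (B), (C), (E), (F), (H), (D), (A)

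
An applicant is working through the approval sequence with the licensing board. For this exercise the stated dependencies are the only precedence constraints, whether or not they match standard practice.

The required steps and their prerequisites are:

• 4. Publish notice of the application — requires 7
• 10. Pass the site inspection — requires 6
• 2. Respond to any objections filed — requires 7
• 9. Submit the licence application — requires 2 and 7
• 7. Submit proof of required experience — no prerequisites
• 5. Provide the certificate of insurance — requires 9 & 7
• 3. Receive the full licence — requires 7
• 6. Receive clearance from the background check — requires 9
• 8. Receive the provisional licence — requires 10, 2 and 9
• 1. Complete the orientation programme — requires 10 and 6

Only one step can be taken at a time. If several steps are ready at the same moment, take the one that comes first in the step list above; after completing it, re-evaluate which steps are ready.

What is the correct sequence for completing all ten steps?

7 is the only step with nothing outstanding, so it goes first.
Now 4, 2 and 3 have their prerequisites met. 4 is listed earlier, so 4 next.
Now 2 and 3 have their prerequisites met. 2 is listed earlier, so 2 next.
9 now also ready, so the ready set is {9, 3}; 9 is listed earlier → 9.
Now 5, 3 and 6 have their prerequisites met. 5 is listed earlier, so 5 next.
3 and 6 are both available; 3 is listed earlier → 3.
6 is the only step now ready → 6.
That leaves 10 as the only ready step → 10.
8 and 1 are both available; 8 is listed earlier → 8.
1 needed 10 and 6, now all done → 1.

7 → 4 → 2 → 9 → 5 → 3 → 6 → 10 → 8 → 1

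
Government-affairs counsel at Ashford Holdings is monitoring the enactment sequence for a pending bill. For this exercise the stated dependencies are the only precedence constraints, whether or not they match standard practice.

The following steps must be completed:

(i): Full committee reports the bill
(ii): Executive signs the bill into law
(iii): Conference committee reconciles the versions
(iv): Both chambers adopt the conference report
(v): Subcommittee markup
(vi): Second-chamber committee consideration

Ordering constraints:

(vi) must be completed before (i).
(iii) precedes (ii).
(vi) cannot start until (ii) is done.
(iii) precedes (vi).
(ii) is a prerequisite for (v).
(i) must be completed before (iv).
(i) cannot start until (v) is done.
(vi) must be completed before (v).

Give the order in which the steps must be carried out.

(iii) is the only step with nothing outstanding, so it goes first.
(ii) needed (iii), now all done → (ii).
(vi) needed (ii) and (iii), now all done → (vi).
(v) needed (ii) and (vi), now all done → (v).
(i) needed (v) and (vi), now all done → (i).
(iv) is the only step now ready → (iv).

(iii) → (ii) → (vi) → (v) → (i) → (iv)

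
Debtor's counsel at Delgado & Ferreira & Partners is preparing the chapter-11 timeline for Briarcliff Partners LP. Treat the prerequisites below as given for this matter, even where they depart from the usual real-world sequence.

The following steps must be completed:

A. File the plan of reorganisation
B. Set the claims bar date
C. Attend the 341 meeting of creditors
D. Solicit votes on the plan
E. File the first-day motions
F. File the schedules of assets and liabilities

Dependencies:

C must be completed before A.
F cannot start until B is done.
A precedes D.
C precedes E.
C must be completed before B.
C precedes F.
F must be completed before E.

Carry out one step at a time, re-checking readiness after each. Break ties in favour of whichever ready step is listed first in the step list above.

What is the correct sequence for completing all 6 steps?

C has no prerequisites → C first.
A and B are both available; A is listed earlier → A.
Now B and D have their prerequisites met. B is listed earlier, so B next.
F now also ready, so the ready set is {D, F}; D is listed earlier → D.
F needed B and C, now all done → F.
That leaves E as the only ready step → E.

C → A → B → D → F → E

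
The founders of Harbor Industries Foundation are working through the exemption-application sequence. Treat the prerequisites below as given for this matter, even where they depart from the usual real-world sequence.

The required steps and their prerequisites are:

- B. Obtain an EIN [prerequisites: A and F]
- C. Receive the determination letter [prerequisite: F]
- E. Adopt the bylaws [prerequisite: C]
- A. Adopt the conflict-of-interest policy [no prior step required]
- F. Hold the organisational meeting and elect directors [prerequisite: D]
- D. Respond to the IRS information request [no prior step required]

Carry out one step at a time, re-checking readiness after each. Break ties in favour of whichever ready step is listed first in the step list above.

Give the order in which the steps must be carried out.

A and D have no prerequisites; A is listed earlier, so A is first.
Next only D has its prerequisites met → D.
Next only F has its prerequisites met → F.
B and C are both available; B is listed earlier → B.
C needed F, now all done → C.
E needed C, now all done → E.

A D F B C E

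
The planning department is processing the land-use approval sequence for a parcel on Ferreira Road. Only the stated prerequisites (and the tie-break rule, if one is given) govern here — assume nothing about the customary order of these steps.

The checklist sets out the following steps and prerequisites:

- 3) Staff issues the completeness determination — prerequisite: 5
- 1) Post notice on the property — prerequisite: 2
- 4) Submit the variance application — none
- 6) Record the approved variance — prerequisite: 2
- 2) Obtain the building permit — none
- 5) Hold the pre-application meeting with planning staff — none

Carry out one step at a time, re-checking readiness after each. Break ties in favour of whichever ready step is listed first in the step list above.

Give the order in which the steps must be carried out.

4, 2 and 5 have no prerequisites; 4 is listed earlier, so 4 is first.
Ready: 2 and 5. 2 is listed earlier → 2.
1 and 6 now also ready, so the ready set is {1, 6, 5}; 1 is listed earlier → 1.
Now 6 and 5 have their prerequisites met. 6 is listed earlier, so 6 next.
Next only 5 has its prerequisites met → 5.
3 is the only step now ready → 3.

4 → 2 → 1 → 6 → 5 → 3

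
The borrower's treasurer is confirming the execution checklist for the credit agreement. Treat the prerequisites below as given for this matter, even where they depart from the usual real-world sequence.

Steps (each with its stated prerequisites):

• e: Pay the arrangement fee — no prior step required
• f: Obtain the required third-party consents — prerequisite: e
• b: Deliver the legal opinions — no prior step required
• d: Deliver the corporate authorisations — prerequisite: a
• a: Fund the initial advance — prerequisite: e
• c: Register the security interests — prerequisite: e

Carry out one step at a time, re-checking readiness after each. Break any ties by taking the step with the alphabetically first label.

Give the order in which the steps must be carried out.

b and e have no prerequisites; b has the earlier label, so b is first.
e is the only step now ready → e.
Ready: a, c and f. a has the earlier label → a.
Now c, d and f have their prerequisites met. c has the earlier label, so c next.
Now d and f have their prerequisites met. d has the earlier label, so d next.
f needed e, now all done → f.

b, e, a, c, d, f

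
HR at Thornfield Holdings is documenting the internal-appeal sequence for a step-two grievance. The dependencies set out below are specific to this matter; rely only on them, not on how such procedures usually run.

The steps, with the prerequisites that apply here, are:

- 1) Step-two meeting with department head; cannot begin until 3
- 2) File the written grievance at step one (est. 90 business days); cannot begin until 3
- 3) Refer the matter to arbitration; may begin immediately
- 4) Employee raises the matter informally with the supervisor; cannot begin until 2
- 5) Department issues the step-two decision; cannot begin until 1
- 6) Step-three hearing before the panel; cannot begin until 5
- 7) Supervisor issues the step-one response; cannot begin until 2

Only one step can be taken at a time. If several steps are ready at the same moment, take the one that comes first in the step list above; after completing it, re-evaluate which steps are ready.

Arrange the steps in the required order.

3 1 2 4 5 6 7

3 has no prerequisites → 3 first.
Now 1 and 2 have their prerequisites met. 1 is listed earlier, so 1 next.
5 now also ready, so the ready set is {2, 5}; 2 is listed earlier → 2.
4 and 7 now also ready, so the ready set is {4, 5, 7}; 4 is listed earlier → 4.
Ready: 5 and 7. 5 is listed earlier → 5.
6 and 7 are both available; 6 is listed earlier → 6.
7 is the only step now ready → 7.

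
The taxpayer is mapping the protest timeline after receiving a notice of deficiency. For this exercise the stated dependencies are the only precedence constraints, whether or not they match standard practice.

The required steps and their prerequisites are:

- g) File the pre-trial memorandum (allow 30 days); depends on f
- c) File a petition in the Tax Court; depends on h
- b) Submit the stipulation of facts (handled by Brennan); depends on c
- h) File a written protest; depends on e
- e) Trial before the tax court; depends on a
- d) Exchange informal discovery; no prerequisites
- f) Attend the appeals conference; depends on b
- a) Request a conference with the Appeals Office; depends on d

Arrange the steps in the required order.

d a e h c b f g

Only d has no prerequisites, so it is first.
a needed d, now all done → a.
Next only e has its prerequisites met → e.
h is the only step now ready → h.
c needed h, now all done → c.
b needed c, now all done → b.
f needed b, now all done → f.
g is the only step now ready → g.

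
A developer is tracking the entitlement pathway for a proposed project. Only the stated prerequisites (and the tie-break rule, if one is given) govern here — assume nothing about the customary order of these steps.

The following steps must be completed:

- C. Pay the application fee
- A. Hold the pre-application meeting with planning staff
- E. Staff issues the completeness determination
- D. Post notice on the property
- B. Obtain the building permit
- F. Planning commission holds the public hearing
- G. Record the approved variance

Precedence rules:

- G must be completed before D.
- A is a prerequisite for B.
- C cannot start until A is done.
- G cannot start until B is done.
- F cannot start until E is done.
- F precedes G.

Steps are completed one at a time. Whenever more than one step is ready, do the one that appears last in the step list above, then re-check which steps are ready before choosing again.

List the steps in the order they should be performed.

E, F, A, B, G, D, C

E and A have no prerequisites; E is listed later, so E is first.
Now F and A have their prerequisites met. F is listed later, so F next.
Next only A has its prerequisites met → A.
Now B and C have their prerequisites met. B is listed later, so B next.
G and C are both available; G is listed later → G.
D and C are both available; D is listed later → D.
C needed A, now all done → C.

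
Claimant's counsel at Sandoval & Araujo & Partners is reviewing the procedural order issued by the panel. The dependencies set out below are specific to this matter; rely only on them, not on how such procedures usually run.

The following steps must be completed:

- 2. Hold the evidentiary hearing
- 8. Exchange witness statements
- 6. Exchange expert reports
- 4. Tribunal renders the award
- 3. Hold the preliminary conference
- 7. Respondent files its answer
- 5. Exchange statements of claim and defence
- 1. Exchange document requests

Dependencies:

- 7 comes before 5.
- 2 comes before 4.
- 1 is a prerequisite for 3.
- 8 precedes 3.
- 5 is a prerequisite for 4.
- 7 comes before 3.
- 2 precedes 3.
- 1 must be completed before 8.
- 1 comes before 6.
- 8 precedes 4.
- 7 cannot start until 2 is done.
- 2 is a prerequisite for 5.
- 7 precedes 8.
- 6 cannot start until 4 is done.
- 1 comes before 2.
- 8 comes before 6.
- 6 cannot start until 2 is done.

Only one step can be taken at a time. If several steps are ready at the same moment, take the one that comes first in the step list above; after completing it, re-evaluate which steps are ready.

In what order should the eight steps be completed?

1 2 7 8 3 5 4 6

1 has no prerequisites → 1 first.
That leaves 2 as the only ready step → 2.
7 needed 2, now all done → 7.
Ready: 8 and 5. 8 is listed earlier → 8.
Ready: 3 and 5. 3 is listed earlier → 3.
5 is the only step now ready → 5.
4 is the only step now ready → 4.
6 is the only step now ready → 6.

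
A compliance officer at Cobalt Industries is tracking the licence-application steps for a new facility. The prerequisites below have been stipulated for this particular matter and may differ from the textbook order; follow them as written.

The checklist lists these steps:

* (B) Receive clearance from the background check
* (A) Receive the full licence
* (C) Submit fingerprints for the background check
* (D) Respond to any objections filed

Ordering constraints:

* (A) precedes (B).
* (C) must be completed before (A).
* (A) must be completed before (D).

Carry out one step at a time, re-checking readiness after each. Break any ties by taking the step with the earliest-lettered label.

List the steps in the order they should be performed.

(C) is the only step with nothing outstanding, so it goes first.
Next only (A) has its prerequisites met → (A).
Now (B) and (D) have their prerequisites met. (B) has the earlier label, so (B) next.
Next only (D) has its prerequisites met → (D).

(C), (A), (B), (D)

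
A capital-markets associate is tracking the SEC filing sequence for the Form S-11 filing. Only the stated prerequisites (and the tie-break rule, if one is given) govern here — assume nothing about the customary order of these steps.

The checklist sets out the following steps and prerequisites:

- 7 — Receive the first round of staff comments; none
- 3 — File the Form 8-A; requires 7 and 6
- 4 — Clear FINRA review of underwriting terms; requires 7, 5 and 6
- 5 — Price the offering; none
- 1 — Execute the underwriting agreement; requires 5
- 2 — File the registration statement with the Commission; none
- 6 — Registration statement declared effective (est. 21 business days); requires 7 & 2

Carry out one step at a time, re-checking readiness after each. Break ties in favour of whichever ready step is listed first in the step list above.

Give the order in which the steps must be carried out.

Nothing is required for 7, 5 and 2. 7 is listed earlier → 7 first.
Ready: 5 and 2. 5 is listed earlier → 5.
1 now also ready, so the ready set is {1, 2}; 1 is listed earlier → 1.
Next only 2 has its prerequisites met → 2.
6 needed 7 and 2, now all done → 6.
Now 3 and 4 have their prerequisites met. 3 is listed earlier, so 3 next.
Next only 4 has its prerequisites met → 4.

7, 5, 1, 2, 6, 3, 4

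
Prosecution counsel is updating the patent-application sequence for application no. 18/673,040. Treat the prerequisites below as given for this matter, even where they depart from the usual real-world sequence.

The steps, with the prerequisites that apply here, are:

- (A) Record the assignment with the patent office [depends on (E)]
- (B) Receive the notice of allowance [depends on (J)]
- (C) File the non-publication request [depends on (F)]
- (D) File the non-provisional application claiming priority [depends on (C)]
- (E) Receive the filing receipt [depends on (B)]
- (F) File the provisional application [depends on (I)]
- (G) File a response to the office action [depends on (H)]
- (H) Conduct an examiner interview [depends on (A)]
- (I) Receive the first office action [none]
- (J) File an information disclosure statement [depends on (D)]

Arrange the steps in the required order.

(I) → (F) → (C) → (D) → (J) → (B) → (E) → (A) → (H) → (G)

Only (I) has no prerequisites, so it is first.
(F) is the only step now ready → (F).
(C) needed (F), now all done → (C).
(D) is the only step now ready → (D).
(J) is the only step now ready → (J).
(B) needed (J), now all done → (B).
(E) needed (B), now all done → (E).
(A) needed (E), now all done → (A).
(H) needed (A), now all done → (H).
Next only (G) has its prerequisites met → (G).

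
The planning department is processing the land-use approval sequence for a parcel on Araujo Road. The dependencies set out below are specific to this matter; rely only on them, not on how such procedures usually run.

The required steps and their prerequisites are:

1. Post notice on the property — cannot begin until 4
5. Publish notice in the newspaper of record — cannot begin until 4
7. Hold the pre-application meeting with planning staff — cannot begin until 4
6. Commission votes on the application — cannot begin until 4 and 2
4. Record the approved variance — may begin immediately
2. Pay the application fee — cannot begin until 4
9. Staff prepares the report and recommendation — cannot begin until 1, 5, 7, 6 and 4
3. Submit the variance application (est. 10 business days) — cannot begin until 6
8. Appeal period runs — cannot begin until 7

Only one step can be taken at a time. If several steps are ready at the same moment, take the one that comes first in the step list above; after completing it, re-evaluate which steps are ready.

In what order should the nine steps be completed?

Only 4 has no prerequisites, so it is first.
Now 1, 5, 7 and 2 have their prerequisites met. 1 is listed earlier, so 1 next.
Ready: 5, 7 and 2. 5 is listed earlier → 5.
Now 7 and 2 have their prerequisites met. 7 is listed earlier, so 7 next.
8 now also ready, so the ready set is {2, 8}; 2 is listed earlier → 2.
Ready: 6 and 8. 6 is listed earlier → 6.
9 and 3 now also ready, so the ready set is {9, 3, 8}; 9 is listed earlier → 9.
Ready: 3 and 8. 3 is listed earlier → 3.
Next only 8 has its prerequisites met → 8.

4, 1, 5, 7, 2, 6, 9, 3, 8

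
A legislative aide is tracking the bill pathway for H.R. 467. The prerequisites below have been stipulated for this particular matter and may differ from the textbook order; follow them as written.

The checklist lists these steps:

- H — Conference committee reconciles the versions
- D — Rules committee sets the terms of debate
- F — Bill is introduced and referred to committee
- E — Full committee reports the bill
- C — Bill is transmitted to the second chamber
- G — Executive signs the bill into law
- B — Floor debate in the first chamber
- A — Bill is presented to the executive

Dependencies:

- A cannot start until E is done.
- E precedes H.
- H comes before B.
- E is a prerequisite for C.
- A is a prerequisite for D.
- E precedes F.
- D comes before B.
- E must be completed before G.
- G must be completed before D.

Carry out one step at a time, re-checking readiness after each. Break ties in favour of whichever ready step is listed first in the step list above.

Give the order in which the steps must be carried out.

E → H → F → C → G → A → D → B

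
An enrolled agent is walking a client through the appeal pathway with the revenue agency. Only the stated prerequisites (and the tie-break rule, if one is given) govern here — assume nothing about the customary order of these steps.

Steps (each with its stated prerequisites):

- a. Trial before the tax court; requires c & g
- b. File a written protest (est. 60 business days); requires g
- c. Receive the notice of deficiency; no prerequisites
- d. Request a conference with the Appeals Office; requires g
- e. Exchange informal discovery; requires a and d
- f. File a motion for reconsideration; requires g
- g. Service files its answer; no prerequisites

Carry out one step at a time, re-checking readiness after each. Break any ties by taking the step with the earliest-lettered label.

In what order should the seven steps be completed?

Nothing is required for c and g. c has the earlier label → c first.
Next only g has its prerequisites met → g.
Now a, b, d and f have their prerequisites met. a has the earlier label, so a next.
Ready: b, d and f. b has the earlier label → b.
Now d and f have their prerequisites met. d has the earlier label, so d next.
e now also ready, so the ready set is {e, f}; e has the earlier label → e.
f is the only step now ready → f.

c → g → a → b → d → e → f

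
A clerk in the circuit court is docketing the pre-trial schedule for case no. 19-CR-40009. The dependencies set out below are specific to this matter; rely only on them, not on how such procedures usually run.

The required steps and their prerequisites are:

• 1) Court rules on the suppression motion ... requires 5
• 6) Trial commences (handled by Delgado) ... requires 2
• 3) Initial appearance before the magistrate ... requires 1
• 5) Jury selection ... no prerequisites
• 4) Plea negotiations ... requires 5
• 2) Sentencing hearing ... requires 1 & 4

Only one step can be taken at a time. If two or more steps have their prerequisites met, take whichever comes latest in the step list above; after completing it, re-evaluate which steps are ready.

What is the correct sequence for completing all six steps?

5 4 1 2 3 6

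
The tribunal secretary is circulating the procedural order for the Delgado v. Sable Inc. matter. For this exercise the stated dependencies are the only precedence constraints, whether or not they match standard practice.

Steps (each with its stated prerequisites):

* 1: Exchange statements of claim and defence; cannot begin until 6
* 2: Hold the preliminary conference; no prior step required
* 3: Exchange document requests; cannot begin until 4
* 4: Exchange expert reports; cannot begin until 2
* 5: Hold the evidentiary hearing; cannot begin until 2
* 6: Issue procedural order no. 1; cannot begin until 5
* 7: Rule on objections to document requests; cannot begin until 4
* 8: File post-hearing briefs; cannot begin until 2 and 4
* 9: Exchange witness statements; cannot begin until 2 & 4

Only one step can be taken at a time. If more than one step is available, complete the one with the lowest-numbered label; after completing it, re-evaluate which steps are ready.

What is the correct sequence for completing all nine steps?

2, 4, 3, 5, 6, 1, 7, 8, 9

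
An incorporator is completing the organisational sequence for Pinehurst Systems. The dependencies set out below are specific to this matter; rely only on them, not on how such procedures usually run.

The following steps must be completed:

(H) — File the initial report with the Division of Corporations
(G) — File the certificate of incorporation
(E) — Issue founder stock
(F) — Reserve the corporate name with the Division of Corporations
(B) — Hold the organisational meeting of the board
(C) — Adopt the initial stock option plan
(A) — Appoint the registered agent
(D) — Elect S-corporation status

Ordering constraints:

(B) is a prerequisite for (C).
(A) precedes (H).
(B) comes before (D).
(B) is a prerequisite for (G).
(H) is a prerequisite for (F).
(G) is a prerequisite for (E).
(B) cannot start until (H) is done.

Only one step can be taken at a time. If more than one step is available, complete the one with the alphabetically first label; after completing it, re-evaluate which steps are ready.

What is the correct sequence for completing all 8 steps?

(A) (H) (B) (C) (D) (F) (G) (E)

Only (A) has no prerequisites, so it is first.
(H) needed (A), now all done → (H).
(B) and (F) are both available; (B) has the earlier label → (B).
(C), (D), (F) and (G) are all available; (C) has the earlier label → (C).
Ready: (D), (F) and (G). (D) has the earlier label → (D).
Ready: (F) and (G). (F) has the earlier label → (F).
Next only (G) has its prerequisites met → (G).
That leaves (E) as the only ready step → (E).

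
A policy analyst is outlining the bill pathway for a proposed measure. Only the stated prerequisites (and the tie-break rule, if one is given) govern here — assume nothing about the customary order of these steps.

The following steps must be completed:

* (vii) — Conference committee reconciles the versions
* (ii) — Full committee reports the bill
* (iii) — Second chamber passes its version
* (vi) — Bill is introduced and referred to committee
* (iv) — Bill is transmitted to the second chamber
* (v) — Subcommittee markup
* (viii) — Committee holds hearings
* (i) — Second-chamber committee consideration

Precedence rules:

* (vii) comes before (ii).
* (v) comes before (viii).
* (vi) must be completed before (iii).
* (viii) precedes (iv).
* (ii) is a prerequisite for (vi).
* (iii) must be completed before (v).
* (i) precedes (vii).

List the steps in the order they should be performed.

(i) → (vii) → (ii) → (vi) → (iii) → (v) → (viii) → (iv)

(i) has no prerequisites → (i) first.
(vii) is the only step now ready → (vii).
(ii) is the only step now ready → (ii).
That leaves (vi) as the only ready step → (vi).
(iii) needed (vi), now all done → (iii).
(v) needed (iii), now all done → (v).
(viii) is the only step now ready → (viii).
(iv) needed (viii), now all done → (iv).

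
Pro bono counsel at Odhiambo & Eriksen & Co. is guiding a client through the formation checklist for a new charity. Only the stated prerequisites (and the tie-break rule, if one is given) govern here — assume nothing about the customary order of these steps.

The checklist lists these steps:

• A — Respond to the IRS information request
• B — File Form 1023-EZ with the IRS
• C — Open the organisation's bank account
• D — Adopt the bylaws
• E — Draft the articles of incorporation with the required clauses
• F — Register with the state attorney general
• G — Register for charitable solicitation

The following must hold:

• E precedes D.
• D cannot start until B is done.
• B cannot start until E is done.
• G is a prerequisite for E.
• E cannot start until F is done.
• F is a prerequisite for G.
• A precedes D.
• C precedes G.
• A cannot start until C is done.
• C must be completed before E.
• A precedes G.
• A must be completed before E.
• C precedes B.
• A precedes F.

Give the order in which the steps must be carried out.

C, A, F, G, E, B, D

C has no prerequisites → C first.
A needed C, now all done → A.
That leaves F as the only ready step → F.
G is the only step now ready → G.
That leaves E as the only ready step → E.
B is the only step now ready → B.
That leaves D as the only ready step → D.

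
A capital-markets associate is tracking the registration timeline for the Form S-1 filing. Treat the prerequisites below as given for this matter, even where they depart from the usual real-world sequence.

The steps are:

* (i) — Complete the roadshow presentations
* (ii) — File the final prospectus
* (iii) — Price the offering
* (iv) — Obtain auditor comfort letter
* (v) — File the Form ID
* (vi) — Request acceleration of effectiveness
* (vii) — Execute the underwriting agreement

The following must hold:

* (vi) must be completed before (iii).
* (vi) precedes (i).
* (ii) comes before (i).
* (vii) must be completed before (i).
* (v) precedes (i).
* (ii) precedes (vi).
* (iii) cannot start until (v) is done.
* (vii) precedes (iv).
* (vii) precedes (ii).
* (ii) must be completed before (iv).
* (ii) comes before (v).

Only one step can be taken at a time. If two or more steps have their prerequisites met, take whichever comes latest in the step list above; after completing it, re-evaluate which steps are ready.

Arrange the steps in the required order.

(vii) has no prerequisites → (vii) first.
(ii) needed (vii), now all done → (ii).
Ready: (vi), (v) and (iv). (vi) is listed later → (vi).
Ready: (v) and (iv). (v) is listed later → (v).
Ready: (iv), (iii) and (i). (iv) is listed later → (iv).
(iii) and (i) are both available; (iii) is listed later → (iii).
(i) needed (vii), (vi), (v) and (ii), now all done → (i).

(vii) (ii) (vi) (v) (iv) (iii) (i)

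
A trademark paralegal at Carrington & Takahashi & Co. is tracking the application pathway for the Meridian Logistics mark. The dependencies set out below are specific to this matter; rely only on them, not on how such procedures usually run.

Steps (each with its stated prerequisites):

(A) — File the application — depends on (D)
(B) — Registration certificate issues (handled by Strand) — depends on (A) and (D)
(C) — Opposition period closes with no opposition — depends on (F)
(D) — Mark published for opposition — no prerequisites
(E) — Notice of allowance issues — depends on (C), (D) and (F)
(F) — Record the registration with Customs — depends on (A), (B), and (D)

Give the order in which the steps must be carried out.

(D) is the only step with nothing outstanding, so it goes first.
(A) needed (D), now all done → (A).
(B) is the only step now ready → (B).
That leaves (F) as the only ready step → (F).
(C) is the only step now ready → (C).
(E) is the only step now ready → (E).

(D), (A), (B), (F), (C), (E)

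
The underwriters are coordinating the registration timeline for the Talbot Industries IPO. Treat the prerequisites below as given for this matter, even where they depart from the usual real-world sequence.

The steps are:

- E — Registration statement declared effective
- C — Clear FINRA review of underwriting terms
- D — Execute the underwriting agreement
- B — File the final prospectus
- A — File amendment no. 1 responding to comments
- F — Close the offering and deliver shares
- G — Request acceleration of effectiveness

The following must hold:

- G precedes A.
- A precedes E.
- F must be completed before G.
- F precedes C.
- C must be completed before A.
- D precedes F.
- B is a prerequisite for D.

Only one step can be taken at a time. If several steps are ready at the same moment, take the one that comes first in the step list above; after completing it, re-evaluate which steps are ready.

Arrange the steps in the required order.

B, D, F, C, G, A, E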